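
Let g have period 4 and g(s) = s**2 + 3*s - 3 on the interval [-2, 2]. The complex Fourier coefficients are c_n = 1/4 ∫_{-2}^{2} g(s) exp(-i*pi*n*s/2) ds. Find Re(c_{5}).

Since g is real-valued, Re(c_{5}) = 1/4 ∫_{-2}^{2} g(s) cos(5*pi*s/2) ds = a_{5}/2.
Integrating by parts twice (tabular method), an antiderivative of (s**2 + 3*s - 3) cos(5*pi*s/2) is 2*s**2*sin(5*pi*s/2)/(5*pi) + 6*s*sin(5*pi*s/2)/(5*pi) + 8*s*cos(5*pi*s/2)/(25*pi**2) - 6*sin(5*pi*s/2)/(5*pi) - 16*sin(5*pi*s/2)/(125*pi**3) + 12*cos(5*pi*s/2)/(25*pi**2); evaluating from -2 to 2: ∫_{-2}^{2} (s**2 + 3*s - 3) cos(5*pi*s/2) ds = (-28/(25*pi**2)) - (4/(25*pi**2)) = -32/(25*pi**2).
Hence Re(c_{5}) = (1/4)·(-32/(25*pi**2)) = -8/(25*pi**2).

-8/(25*pi**2)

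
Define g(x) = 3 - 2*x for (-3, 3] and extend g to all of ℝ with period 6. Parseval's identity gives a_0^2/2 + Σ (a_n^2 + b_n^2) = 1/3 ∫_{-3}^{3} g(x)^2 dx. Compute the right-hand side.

42

1/3 ∫_{-3}^{3} g(x)^2 dx = 1/3 · (126) = 42.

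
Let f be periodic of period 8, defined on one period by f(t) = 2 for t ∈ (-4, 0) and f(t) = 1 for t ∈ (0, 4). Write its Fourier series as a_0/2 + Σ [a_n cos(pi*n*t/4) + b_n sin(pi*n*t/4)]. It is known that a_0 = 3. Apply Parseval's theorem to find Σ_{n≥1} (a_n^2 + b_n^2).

Parseval: a_0^2/2 + Σ_{n≥1} (a_n^2+b_n^2) = 1/4 ∫_{-4}^{4} f(t)^2 dt = 5.
Subtract a_0^2/2 = 9/2: Σ (a_n^2+b_n^2) = 1/2.

1/2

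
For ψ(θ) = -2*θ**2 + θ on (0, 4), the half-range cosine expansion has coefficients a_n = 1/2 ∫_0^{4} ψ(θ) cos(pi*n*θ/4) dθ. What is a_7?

16/(7*pi**2)

a_7 = 1/2 ∫_0^{4} (-2*θ**2 + θ) cos(7*pi*θ/4) dθ.
Integrating by parts twice (tabular method), an antiderivative of (-2*θ**2 + θ) cos(7*pi*θ/4) is -8*θ**2*sin(7*pi*θ/4)/(7*pi) + 4*θ*sin(7*pi*θ/4)/(7*pi) - 64*θ*cos(7*pi*θ/4)/(49*pi**2) + 256*sin(7*pi*θ/4)/(343*pi**3) + 16*cos(7*pi*θ/4)/(49*pi**2); evaluating from 0 to 4: ∫_{0}^{4} (-2*θ**2 + θ) cos(7*pi*θ/4) dθ = (240/(49*pi**2)) - (16/(49*pi**2)) = 32/(7*pi**2).
Hence a_7 = (1/2)·(32/(7*pi**2)) = 16/(7*pi**2).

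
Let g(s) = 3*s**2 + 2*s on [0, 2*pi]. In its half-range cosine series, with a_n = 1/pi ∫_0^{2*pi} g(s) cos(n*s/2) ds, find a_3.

a_3 = 1/pi ∫_0^{2*pi} (3*s**2 + 2*s) cos(3*s/2) ds.
Integrating by parts twice (tabular method), an antiderivative of (3*s**2 + 2*s) cos(3*s/2) is 2*s**2*sin(3*s/2) + 4*s*sin(3*s/2)/3 + 8*s*cos(3*s/2)/3 - 16*sin(3*s/2)/9 + 8*cos(3*s/2)/9; evaluating from 0 to 2*pi: ∫_{0}^{2*pi} (3*s**2 + 2*s) cos(3*s/2) ds = (-16*pi/3 - 8/9) - (8/9) = -16*pi/3 - 16/9.
Hence a_3 = (1/pi)·(-16*pi/3 - 16/9) = 16*(-3*pi - 1)/(9*pi).

16*(-3*pi - 1)/(9*pi)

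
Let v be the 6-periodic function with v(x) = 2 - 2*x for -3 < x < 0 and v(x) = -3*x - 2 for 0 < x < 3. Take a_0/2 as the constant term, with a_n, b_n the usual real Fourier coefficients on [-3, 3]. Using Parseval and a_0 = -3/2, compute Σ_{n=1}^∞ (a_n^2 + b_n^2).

Parseval: a_0^2/2 + Σ_{n≥1} (a_n^2+b_n^2) = 1/3 ∫_{-3}^{3} v(x)^2 dx = 77.
Subtract a_0^2/2 = 9/8: Σ (a_n^2+b_n^2) = 607/8.

607/8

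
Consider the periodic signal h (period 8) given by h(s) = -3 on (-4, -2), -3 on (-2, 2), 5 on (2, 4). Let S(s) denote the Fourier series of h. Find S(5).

-3

s = 5 differs from s = -3 by 1 full period(s), and the series is 8-periodic.
h is continuous at s = -3 with value -3, so the series converges to -3 there.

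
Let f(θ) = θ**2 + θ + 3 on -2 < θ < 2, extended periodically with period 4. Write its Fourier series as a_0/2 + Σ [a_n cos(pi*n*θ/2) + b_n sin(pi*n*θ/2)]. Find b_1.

4/pi

b_1 = 1/2 ∫_{-2}^{2} f(θ) sin(pi*θ/2) dθ.
Integrating by parts twice (tabular method), an antiderivative of (θ**2 + θ + 3) sin(pi*θ/2) is -2*θ**2*cos(pi*θ/2)/pi + 8*θ*sin(pi*θ/2)/pi**2 - 2*θ*cos(pi*θ/2)/pi + 4*sin(pi*θ/2)/pi**2 - 6*cos(pi*θ/2)/pi + 16*cos(pi*θ/2)/pi**3; evaluating from -2 to 2: ∫_{-2}^{2} (θ**2 + θ + 3) sin(pi*θ/2) dθ = (-16/pi**3 + 18/pi) - (-16/pi**3 + 10/pi) = 8/pi.
Hence b_1 = (1/2)·(8/pi) = 4/pi.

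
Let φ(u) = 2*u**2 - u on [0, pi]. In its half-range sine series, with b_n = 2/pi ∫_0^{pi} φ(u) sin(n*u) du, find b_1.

-16/pi - 2 + 4*pi

b_1 = 2/pi ∫_0^{pi} (2*u**2 - u) sin(u) du.
Integrating by parts twice (tabular method), an antiderivative of (2*u**2 - u) sin(u) is -2*u**2*cos(u) + 4*u*sin(u) + u*cos(u) - sin(u) + 4*cos(u); evaluating from 0 to pi: ∫_{0}^{pi} (2*u**2 - u) sin(u) du = (-4 - pi + 2*pi**2) - (4) = -8 - pi + 2*pi**2.
Hence b_1 = (2/pi)·(-8 - pi + 2*pi**2) = -16/pi - 2 + 4*pi.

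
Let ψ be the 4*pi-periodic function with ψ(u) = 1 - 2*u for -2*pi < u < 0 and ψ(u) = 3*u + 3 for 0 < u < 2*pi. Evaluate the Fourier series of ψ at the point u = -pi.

ψ is continuous at u = -pi with value 1 + 2*pi, so the series converges to 1 + 2*pi there.

1 + 2*pi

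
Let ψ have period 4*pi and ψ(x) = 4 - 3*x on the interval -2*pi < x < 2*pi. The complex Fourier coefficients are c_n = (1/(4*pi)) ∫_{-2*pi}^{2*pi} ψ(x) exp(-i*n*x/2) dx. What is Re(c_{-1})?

0

Since ψ is real-valued, Re(c_{-1}) = (1/(4*pi)) ∫_{-2*pi}^{2*pi} ψ(x) cos(-x/2) dx = a_{1}/2.
Integrating by parts (boundary term plus one more integral), an antiderivative of (4 - 3*x) cos(-x/2) is -6*x*sin(x/2) + 8*sin(x/2) - 12*cos(x/2); evaluating from -2*pi to 2*pi: ∫_{-2*pi}^{2*pi} (4 - 3*x) cos(-x/2) dx = (12) - (12) = 0.
Hence Re(c_{-1}) = (1/(4*pi))·(0) = 0.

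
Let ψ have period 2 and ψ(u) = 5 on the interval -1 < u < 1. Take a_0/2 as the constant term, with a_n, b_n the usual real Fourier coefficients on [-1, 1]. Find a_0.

a_0 = ∫_{-1}^{1} ψ(u) du = 10.

10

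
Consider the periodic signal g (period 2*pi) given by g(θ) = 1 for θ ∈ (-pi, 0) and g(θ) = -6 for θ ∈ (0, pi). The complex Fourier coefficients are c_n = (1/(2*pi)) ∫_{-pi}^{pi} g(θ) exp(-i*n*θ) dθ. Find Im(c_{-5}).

Since g is real-valued, Im(c_{-5}) = -(1/(2*pi)) ∫_{-pi}^{pi} g(θ) sin(-5*θ) dθ = b_{5}/2.
Split the integral at the breakpoints.
Directly, an antiderivative of (1) sin(-5*θ) is cos(5*θ)/5; evaluating from -pi to 0: ∫_{-pi}^{0} (1) sin(-5*θ) dθ = (1/5) - (-1/5) = 2/5.
Directly, an antiderivative of (-6) sin(-5*θ) is -6*cos(5*θ)/5; evaluating from 0 to pi: ∫_{0}^{pi} (-6) sin(-5*θ) dθ = (6/5) - (-6/5) = 12/5.
So ∫_{-pi}^{pi} g(θ) sin(-5*θ) dθ = 14/5.
Hence Im(c_{-5}) = (-1/(2*pi))·(14/5) = -7/(5*pi).

-7/(5*pi)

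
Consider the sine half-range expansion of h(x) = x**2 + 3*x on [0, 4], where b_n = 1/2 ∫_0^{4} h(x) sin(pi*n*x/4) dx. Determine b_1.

b_1 = 1/2 ∫_0^{4} (x**2 + 3*x) sin(pi*x/4) dx.
Integrating by parts twice (tabular method), an antiderivative of (x**2 + 3*x) sin(pi*x/4) is -4*x**2*cos(pi*x/4)/pi + 32*x*sin(pi*x/4)/pi**2 - 12*x*cos(pi*x/4)/pi + 48*sin(pi*x/4)/pi**2 + 128*cos(pi*x/4)/pi**3; evaluating from 0 to 4: ∫_{0}^{4} (x**2 + 3*x) sin(pi*x/4) dx = (-128/pi**3 + 112/pi) - (128/pi**3) = -256/pi**3 + 112/pi.
Hence b_1 = (1/2)·(-256/pi**3 + 112/pi) = -128/pi**3 + 56/pi.

-128/pi**3 + 56/pi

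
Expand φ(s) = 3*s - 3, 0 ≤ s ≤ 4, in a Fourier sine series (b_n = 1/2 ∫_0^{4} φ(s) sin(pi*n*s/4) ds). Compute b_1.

12/pi

b_1 = 1/2 ∫_0^{4} (3*s - 3) sin(pi*s/4) ds.
Integrating by parts (boundary term plus one more integral), an antiderivative of (3*s - 3) sin(pi*s/4) is -12*s*cos(pi*s/4)/pi + 48*sin(pi*s/4)/pi**2 + 12*cos(pi*s/4)/pi; evaluating from 0 to 4: ∫_{0}^{4} (3*s - 3) sin(pi*s/4) ds = (36/pi) - (12/pi) = 24/pi.
Hence b_1 = (1/2)·(24/pi) = 12/pi.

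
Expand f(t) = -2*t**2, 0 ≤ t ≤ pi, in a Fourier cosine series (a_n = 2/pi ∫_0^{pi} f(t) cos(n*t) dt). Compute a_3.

8/9

a_3 = 2/pi ∫_0^{pi} (-2*t**2) cos(3*t) dt.
Integrating by parts twice (tabular method), an antiderivative of (-2*t**2) cos(3*t) is -2*t**2*sin(3*t)/3 - 4*t*cos(3*t)/9 + 4*sin(3*t)/27; evaluating from 0 to pi: ∫_{0}^{pi} (-2*t**2) cos(3*t) dt = (4*pi/9) - (0) = 4*pi/9.
Hence a_3 = (2/pi)·(4*pi/9) = 8/9.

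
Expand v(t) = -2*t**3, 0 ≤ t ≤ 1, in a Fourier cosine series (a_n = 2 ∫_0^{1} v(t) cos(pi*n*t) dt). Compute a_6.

a_6 = 2 ∫_0^{1} (-2*t**3) cos(6*pi*t) dt.
Integrating by parts three times (tabular method), an antiderivative of (-2*t**3) cos(6*pi*t) is -t**3*sin(6*pi*t)/(3*pi) - t**2*cos(6*pi*t)/(6*pi**2) + t*sin(6*pi*t)/(18*pi**3) + cos(6*pi*t)/(108*pi**4); evaluating from 0 to 1: ∫_{0}^{1} (-2*t**3) cos(6*pi*t) dt = ((1 - 18*pi**2)/(108*pi**4)) - (1/(108*pi**4)) = -1/(6*pi**2).
Hence a_6 = 2·(-1/(6*pi**2)) = -1/(3*pi**2).

-1/(3*pi**2)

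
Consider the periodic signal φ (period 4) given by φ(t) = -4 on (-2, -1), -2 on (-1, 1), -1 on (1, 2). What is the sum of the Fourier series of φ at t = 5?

-3/2

t = 5 differs from t = 1 by 1 full period(s), and the series is 4-periodic.
At t = 1 the one-sided limits are φ(1^-) = -2 and φ(1^+) = -1.
By Dirichlet's theorem the series converges to their average, [(-2) + (-1)]/2 = -3/2.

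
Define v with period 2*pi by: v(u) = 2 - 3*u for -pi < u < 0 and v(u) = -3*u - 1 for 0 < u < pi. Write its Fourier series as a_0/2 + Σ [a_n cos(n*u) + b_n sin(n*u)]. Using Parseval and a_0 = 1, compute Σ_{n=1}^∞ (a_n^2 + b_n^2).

Parseval: a_0^2/2 + Σ_{n≥1} (a_n^2+b_n^2) = 1/pi ∫_{-pi}^{pi} v(u)^2 du = 5 + 9*pi + 6*pi**2.
Subtract a_0^2/2 = 1/2: Σ (a_n^2+b_n^2) = 9/2 + 9*pi + 6*pi**2.

9/2 + 9*pi + 6*pi**2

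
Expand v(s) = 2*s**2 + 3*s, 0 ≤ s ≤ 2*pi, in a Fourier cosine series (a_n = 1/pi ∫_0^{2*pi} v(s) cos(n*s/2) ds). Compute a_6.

a_6 = 1/pi ∫_0^{2*pi} (2*s**2 + 3*s) cos(3*s) ds.
Integrating by parts twice (tabular method), an antiderivative of (2*s**2 + 3*s) cos(3*s) is 2*s**2*sin(3*s)/3 + s*sin(3*s) + 4*s*cos(3*s)/9 - 4*sin(3*s)/27 + cos(3*s)/3; evaluating from 0 to 2*pi: ∫_{0}^{2*pi} (2*s**2 + 3*s) cos(3*s) ds = (1/3 + 8*pi/9) - (1/3) = 8*pi/9.
Hence a_6 = (1/pi)·(8*pi/9) = 8/9.

8/9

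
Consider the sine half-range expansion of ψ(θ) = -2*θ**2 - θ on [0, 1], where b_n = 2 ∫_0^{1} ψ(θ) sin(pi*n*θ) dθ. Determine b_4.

3/(2*pi)

b_4 = 2 ∫_0^{1} (-2*θ**2 - θ) sin(4*pi*θ) dθ.
Integrating by parts twice (tabular method), an antiderivative of (-2*θ**2 - θ) sin(4*pi*θ) is θ**2*cos(4*pi*θ)/(2*pi) - θ*sin(4*pi*θ)/(4*pi**2) + θ*cos(4*pi*θ)/(4*pi) - sin(4*pi*θ)/(16*pi**2) - cos(4*pi*θ)/(16*pi**3); evaluating from 0 to 1: ∫_{0}^{1} (-2*θ**2 - θ) sin(4*pi*θ) dθ = ((-1 + 12*pi**2)/(16*pi**3)) - (-1/(16*pi**3)) = 3/(4*pi).
Hence b_4 = 2·(3/(4*pi)) = 3/(2*pi).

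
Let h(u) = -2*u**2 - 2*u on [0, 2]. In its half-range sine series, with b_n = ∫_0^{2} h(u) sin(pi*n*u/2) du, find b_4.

b_4 = ∫_0^{2} (-2*u**2 - 2*u) sin(2*pi*u) du.
Integrating by parts twice (tabular method), an antiderivative of (-2*u**2 - 2*u) sin(2*pi*u) is u**2*cos(2*pi*u)/pi - u*sin(2*pi*u)/pi**2 + u*cos(2*pi*u)/pi - sin(2*pi*u)/(2*pi**2) - cos(2*pi*u)/(2*pi**3); evaluating from 0 to 2: ∫_{0}^{2} (-2*u**2 - 2*u) sin(2*pi*u) du = (-1/(2*pi**3) + 6/pi) - (-1/(2*pi**3)) = 6/pi.
Hence b_4 = 6/pi.

6/pi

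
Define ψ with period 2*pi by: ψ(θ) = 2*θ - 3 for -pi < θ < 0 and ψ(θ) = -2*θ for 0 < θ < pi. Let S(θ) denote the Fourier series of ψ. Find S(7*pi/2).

-pi - 3

θ = 7*pi/2 differs from θ = -pi/2 by 2 full period(s), and the series is 2*pi-periodic.
ψ is continuous at θ = -pi/2 with value -pi - 3, so the series converges to -pi - 3 there.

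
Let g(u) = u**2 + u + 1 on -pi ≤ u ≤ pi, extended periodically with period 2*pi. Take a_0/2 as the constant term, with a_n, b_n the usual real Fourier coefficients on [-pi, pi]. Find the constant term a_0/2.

1 + pi**2/3

a_0 = 1/pi ∫_{-pi}^{pi} g(u) du = 1/pi · (2*pi*(3 + pi**2)/3) = 2 + 2*pi**2/3.
So the constant term a_0/2 = 1 + pi**2/3.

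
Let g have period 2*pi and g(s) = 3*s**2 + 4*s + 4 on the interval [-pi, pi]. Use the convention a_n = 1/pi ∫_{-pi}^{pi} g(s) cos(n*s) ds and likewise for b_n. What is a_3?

a_3 = 1/pi ∫_{-pi}^{pi} g(s) cos(3*s) ds.
Integrating by parts twice (tabular method), an antiderivative of (3*s**2 + 4*s + 4) cos(3*s) is s**2*sin(3*s) + 4*s*sin(3*s)/3 + 2*s*cos(3*s)/3 + 10*sin(3*s)/9 + 4*cos(3*s)/9; evaluating from -pi to pi: ∫_{-pi}^{pi} (3*s**2 + 4*s + 4) cos(3*s) ds = (-2*pi/3 - 4/9) - (-4/9 + 2*pi/3) = -4*pi/3.
Hence a_3 = (1/pi)·(-4*pi/3) = -4/3.

-4/3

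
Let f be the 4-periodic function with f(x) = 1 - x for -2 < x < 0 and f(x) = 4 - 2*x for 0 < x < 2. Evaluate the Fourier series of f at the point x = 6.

3/2

x = 6 differs from x = -2 by 2 full period(s), and the series is 4-periodic.
At x = -2 the one-sided limits are f(-2^-) = 0 and f(-2^+) = 3.
By Dirichlet's theorem the series converges to their average, [(0) + (3)]/2 = 3/2.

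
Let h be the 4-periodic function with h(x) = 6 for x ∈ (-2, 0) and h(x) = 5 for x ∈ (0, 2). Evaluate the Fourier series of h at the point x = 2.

x = 2 differs from x = -2 by 1 full period(s), and the series is 4-periodic.
At x = -2 the one-sided limits are h(-2^-) = 5 and h(-2^+) = 6.
By Dirichlet's theorem the series converges to their average, [(5) + (6)]/2 = 11/2.

11/2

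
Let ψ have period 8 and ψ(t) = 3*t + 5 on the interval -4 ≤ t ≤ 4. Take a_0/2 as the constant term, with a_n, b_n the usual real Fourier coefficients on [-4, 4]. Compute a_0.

10

a_0 = 1/4 ∫_{-4}^{4} ψ(t) dt = 1/4 · (40) = 10.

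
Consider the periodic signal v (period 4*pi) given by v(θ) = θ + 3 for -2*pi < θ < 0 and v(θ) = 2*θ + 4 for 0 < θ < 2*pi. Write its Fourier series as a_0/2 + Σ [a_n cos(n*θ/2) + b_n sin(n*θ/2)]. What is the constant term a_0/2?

a_0 = (1/(2*pi)) ∫_{-2*pi}^{2*pi} v(θ) dθ = (1/(2*pi)) · (2*pi*(pi + 7)) = pi + 7.
So the constant term a_0/2 = pi/2 + 7/2.

pi/2 + 7/2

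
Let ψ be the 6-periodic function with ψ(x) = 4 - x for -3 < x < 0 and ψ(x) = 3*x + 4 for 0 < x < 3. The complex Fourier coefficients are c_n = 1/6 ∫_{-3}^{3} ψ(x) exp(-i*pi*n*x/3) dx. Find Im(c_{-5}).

Since ψ is real-valued, Im(c_{-5}) = -1/6 ∫_{-3}^{3} ψ(x) sin(-5*pi*x/3) dx = b_{5}/2.
Split the integral at the breakpoints.
Integrating by parts (boundary term plus one more integral), an antiderivative of (4 - x) sin(-5*pi*x/3) is -3*x*cos(5*pi*x/3)/(5*pi) + 9*sin(5*pi*x/3)/(25*pi**2) + 12*cos(5*pi*x/3)/(5*pi); evaluating from -3 to 0: ∫_{-3}^{0} (4 - x) sin(-5*pi*x/3) dx = (12/(5*pi)) - (-21/(5*pi)) = 33/(5*pi).
Integrating by parts (boundary term plus one more integral), an antiderivative of (3*x + 4) sin(-5*pi*x/3) is 9*x*cos(5*pi*x/3)/(5*pi) - 27*sin(5*pi*x/3)/(25*pi**2) + 12*cos(5*pi*x/3)/(5*pi); evaluating from 0 to 3: ∫_{0}^{3} (3*x + 4) sin(-5*pi*x/3) dx = (-39/(5*pi)) - (12/(5*pi)) = -51/(5*pi).
So ∫_{-3}^{3} ψ(x) sin(-5*pi*x/3) dx = -18/(5*pi).
Hence Im(c_{-5}) = (-1/6)·(-18/(5*pi)) = 3/(5*pi).

3/(5*pi)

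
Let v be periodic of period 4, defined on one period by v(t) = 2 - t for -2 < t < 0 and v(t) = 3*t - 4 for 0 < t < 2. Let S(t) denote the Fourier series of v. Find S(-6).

3

t = -6 differs from t = 2 by -2 full period(s), and the series is 4-periodic.
At t = 2 the one-sided limits are v(2^-) = 2 and v(2^+) = 4.
By Dirichlet's theorem the series converges to their average, [(2) + (4)]/2 = 3.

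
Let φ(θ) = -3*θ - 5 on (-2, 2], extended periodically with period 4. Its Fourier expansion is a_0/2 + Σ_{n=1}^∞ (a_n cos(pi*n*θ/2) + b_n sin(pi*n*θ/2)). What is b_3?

b_3 = 1/2 ∫_{-2}^{2} φ(θ) sin(3*pi*θ/2) dθ.
Integrating by parts (boundary term plus one more integral), an antiderivative of (-3*θ - 5) sin(3*pi*θ/2) is 2*θ*cos(3*pi*θ/2)/pi - 4*sin(3*pi*θ/2)/(3*pi**2) + 10*cos(3*pi*θ/2)/(3*pi); evaluating from -2 to 2: ∫_{-2}^{2} (-3*θ - 5) sin(3*pi*θ/2) dθ = (-22/(3*pi)) - (2/(3*pi)) = -8/pi.
Hence b_3 = (1/2)·(-8/pi) = -4/pi.

-4/pi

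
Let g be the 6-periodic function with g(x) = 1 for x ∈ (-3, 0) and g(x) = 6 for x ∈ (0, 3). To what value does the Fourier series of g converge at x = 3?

7/2

At x = 3 the one-sided limits are g(3^-) = 6 and g(3^+) = 1.
By Dirichlet's theorem the series converges to their average, [(6) + (1)]/2 = 7/2.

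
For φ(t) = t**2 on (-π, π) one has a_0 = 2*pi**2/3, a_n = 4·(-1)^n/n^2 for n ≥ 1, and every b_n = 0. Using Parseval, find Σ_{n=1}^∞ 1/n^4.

Parseval: a_0^2/2 + Σ a_n^2 = (1/π) ∫_{-π}^{π} φ(t)^2 dt = 2*pi**4/5.
Subtract a_0^2/2 = 2*pi**4/9: Σ a_n^2 = 8*pi**4/45.
Since a_n^2 = 16/n^4, Σ 1/n^4 = pi**4/90.

pi**4/90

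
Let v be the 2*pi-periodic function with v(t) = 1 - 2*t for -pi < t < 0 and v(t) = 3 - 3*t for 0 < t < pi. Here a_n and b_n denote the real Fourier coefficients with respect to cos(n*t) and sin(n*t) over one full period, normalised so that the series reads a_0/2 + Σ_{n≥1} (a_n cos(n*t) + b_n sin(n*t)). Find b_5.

b_5 = 1/pi ∫_{-pi}^{pi} v(t) sin(5*t) dt.
Split the integral at the breakpoints.
Integrating by parts (boundary term plus one more integral), an antiderivative of (1 - 2*t) sin(5*t) is 2*t*cos(5*t)/5 - 2*sin(5*t)/25 - cos(5*t)/5; evaluating from -pi to 0: ∫_{-pi}^{0} (1 - 2*t) sin(5*t) dt = (-1/5) - (1/5 + 2*pi/5) = -2*pi/5 - 2/5.
Integrating by parts (boundary term plus one more integral), an antiderivative of (3 - 3*t) sin(5*t) is 3*t*cos(5*t)/5 - 3*sin(5*t)/25 - 3*cos(5*t)/5; evaluating from 0 to pi: ∫_{0}^{pi} (3 - 3*t) sin(5*t) dt = (3/5 - 3*pi/5) - (-3/5) = 6/5 - 3*pi/5.
Summing the pieces and multiplying by (1/pi) gives b_5 = (4/5 - pi)/pi.

(4/5 - pi)/pi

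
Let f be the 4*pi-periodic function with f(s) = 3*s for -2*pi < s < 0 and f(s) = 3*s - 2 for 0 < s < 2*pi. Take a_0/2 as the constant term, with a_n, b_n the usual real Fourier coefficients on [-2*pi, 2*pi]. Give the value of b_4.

b_4 = (1/(2*pi)) ∫_{-2*pi}^{2*pi} f(s) sin(2*s) ds.
Split the integral at the breakpoints.
Integrating by parts (boundary term plus one more integral), an antiderivative of (3*s) sin(2*s) is -3*s*cos(2*s)/2 + 3*sin(2*s)/4; evaluating from -2*pi to 0: ∫_{-2*pi}^{0} (3*s) sin(2*s) ds = (0) - (3*pi) = -3*pi.
Integrating by parts (boundary term plus one more integral), an antiderivative of (3*s - 2) sin(2*s) is -3*s*cos(2*s)/2 + 3*sin(2*s)/4 + cos(2*s); evaluating from 0 to 2*pi: ∫_{0}^{2*pi} (3*s - 2) sin(2*s) ds = (1 - 3*pi) - (1) = -3*pi.
Summing the pieces and multiplying by (1/(2*pi)) gives b_4 = -3.

-3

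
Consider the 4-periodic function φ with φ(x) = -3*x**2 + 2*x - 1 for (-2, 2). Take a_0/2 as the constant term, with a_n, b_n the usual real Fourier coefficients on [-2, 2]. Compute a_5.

a_5 = 1/2 ∫_{-2}^{2} φ(x) cos(5*pi*x/2) dx.
Integrating by parts twice (tabular method), an antiderivative of (-3*x**2 + 2*x - 1) cos(5*pi*x/2) is -6*x**2*sin(5*pi*x/2)/(5*pi) + 4*x*sin(5*pi*x/2)/(5*pi) - 24*x*cos(5*pi*x/2)/(25*pi**2) - 2*sin(5*pi*x/2)/(5*pi) + 48*sin(5*pi*x/2)/(125*pi**3) + 8*cos(5*pi*x/2)/(25*pi**2); evaluating from -2 to 2: ∫_{-2}^{2} (-3*x**2 + 2*x - 1) cos(5*pi*x/2) dx = (8/(5*pi**2)) - (-56/(25*pi**2)) = 96/(25*pi**2).
Hence a_5 = (1/2)·(96/(25*pi**2)) = 48/(25*pi**2).

48/(25*pi**2)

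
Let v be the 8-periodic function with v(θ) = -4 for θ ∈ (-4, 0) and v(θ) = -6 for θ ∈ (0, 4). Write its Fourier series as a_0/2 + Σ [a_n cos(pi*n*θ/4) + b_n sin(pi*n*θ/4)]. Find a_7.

a_7 = 1/4 ∫_{-4}^{4} v(θ) cos(7*pi*θ/4) dθ.
Split the integral at the breakpoints.
Directly, an antiderivative of (-4) cos(7*pi*θ/4) is -16*sin(7*pi*θ/4)/(7*pi); evaluating from -4 to 0: ∫_{-4}^{0} (-4) cos(7*pi*θ/4) dθ = (0) - (0) = 0.
Directly, an antiderivative of (-6) cos(7*pi*θ/4) is -24*sin(7*pi*θ/4)/(7*pi); evaluating from 0 to 4: ∫_{0}^{4} (-6) cos(7*pi*θ/4) dθ = (0) - (0) = 0.
Summing the pieces and multiplying by (1/4) gives a_7 = 0.

0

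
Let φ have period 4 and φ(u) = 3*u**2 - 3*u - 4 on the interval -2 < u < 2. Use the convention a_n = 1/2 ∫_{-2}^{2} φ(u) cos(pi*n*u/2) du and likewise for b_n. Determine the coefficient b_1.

-12/pi

b_1 = 1/2 ∫_{-2}^{2} φ(u) sin(pi*u/2) du.
Integrating by parts twice (tabular method), an antiderivative of (3*u**2 - 3*u - 4) sin(pi*u/2) is -6*u**2*cos(pi*u/2)/pi + 24*u*sin(pi*u/2)/pi**2 + 6*u*cos(pi*u/2)/pi - 12*sin(pi*u/2)/pi**2 + 48*cos(pi*u/2)/pi**3 + 8*cos(pi*u/2)/pi; evaluating from -2 to 2: ∫_{-2}^{2} (3*u**2 - 3*u - 4) sin(pi*u/2) du = (-48/pi**3 + 4/pi) - (-48/pi**3 + 28/pi) = -24/pi.
Hence b_1 = (1/2)·(-24/pi) = -12/pi.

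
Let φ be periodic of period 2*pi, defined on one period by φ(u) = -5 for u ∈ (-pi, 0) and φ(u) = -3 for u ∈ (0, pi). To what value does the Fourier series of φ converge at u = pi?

At u = pi the one-sided limits are φ(pi^-) = -3 and φ(pi^+) = -5.
By Dirichlet's theorem the series converges to their average, [(-3) + (-5)]/2 = -4.

-4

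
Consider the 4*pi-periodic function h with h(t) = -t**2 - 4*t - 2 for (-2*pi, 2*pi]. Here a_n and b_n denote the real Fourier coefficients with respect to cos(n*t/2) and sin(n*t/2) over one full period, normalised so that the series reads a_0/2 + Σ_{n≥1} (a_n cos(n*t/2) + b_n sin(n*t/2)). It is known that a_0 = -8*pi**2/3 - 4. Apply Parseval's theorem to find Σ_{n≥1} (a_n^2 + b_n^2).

128*pi**2*(pi**2 + 15)/45

Parseval: a_0^2/2 + Σ_{n≥1} (a_n^2+b_n^2) = (1/(2*pi)) ∫_{-2*pi}^{2*pi} h(t)^2 dt = 8 + 160*pi**2/3 + 32*pi**4/5.
Subtract a_0^2/2 = 8*(3 + 2*pi**2)**2/9: Σ (a_n^2+b_n^2) = 128*pi**2*(pi**2 + 15)/45.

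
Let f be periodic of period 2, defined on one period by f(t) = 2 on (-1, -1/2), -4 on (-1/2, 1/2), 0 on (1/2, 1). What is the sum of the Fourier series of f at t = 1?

1

At t = 1 the one-sided limits are f(1^-) = 0 and f(1^+) = 2.
By Dirichlet's theorem the series converges to their average, [(0) + (2)]/2 = 1.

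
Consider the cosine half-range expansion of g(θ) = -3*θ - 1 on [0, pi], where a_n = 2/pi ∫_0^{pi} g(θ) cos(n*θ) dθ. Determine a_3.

4/(3*pi)

a_3 = 2/pi ∫_0^{pi} (-3*θ - 1) cos(3*θ) dθ.
Integrating by parts (boundary term plus one more integral), an antiderivative of (-3*θ - 1) cos(3*θ) is -θ*sin(3*θ) - sin(3*θ)/3 - cos(3*θ)/3; evaluating from 0 to pi: ∫_{0}^{pi} (-3*θ - 1) cos(3*θ) dθ = (1/3) - (-1/3) = 2/3.
Hence a_3 = (2/pi)·(2/3) = 4/(3*pi).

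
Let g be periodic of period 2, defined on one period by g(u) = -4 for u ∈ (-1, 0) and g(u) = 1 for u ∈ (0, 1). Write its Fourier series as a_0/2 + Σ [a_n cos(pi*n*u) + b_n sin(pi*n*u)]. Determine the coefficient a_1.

0

a_1 = ∫_{-1}^{1} g(u) cos(pi*u) du.
Split the integral at the breakpoints.
Directly, an antiderivative of (-4) cos(pi*u) is -4*sin(pi*u)/pi; evaluating from -1 to 0: ∫_{-1}^{0} (-4) cos(pi*u) du = (0) - (0) = 0.
Directly, an antiderivative of (1) cos(pi*u) is sin(pi*u)/pi; evaluating from 0 to 1: ∫_{0}^{1} (1) cos(pi*u) du = (0) - (0) = 0.
Summing the pieces gives a_1 = 0.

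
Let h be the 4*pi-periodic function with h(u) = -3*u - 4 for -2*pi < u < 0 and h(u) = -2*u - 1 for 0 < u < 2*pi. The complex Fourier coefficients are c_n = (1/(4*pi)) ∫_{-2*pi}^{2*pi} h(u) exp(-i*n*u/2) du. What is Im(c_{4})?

Since h is real-valued, Im(c_{4}) = -(1/(4*pi)) ∫_{-2*pi}^{2*pi} h(u) sin(2*u) du = -b_{4}/2.
Split the integral at the breakpoints.
Integrating by parts (boundary term plus one more integral), an antiderivative of (-3*u - 4) sin(2*u) is 3*u*cos(2*u)/2 - 3*sin(2*u)/4 + 2*cos(2*u); evaluating from -2*pi to 0: ∫_{-2*pi}^{0} (-3*u - 4) sin(2*u) du = (2) - (2 - 3*pi) = 3*pi.
Integrating by parts (boundary term plus one more integral), an antiderivative of (-2*u - 1) sin(2*u) is u*cos(2*u) - sin(2*u)/2 + cos(2*u)/2; evaluating from 0 to 2*pi: ∫_{0}^{2*pi} (-2*u - 1) sin(2*u) du = (1/2 + 2*pi) - (1/2) = 2*pi.
So ∫_{-2*pi}^{2*pi} h(u) sin(2*u) du = 5*pi.
Hence Im(c_{4}) = (-1/(4*pi))·(5*pi) = -5/4.

-5/4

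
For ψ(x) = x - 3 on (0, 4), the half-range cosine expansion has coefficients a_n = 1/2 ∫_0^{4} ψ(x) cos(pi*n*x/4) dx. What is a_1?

-16/pi**2

a_1 = 1/2 ∫_0^{4} (x - 3) cos(pi*x/4) dx.
Integrating by parts (boundary term plus one more integral), an antiderivative of (x - 3) cos(pi*x/4) is 4*x*sin(pi*x/4)/pi - 12*sin(pi*x/4)/pi + 16*cos(pi*x/4)/pi**2; evaluating from 0 to 4: ∫_{0}^{4} (x - 3) cos(pi*x/4) dx = (-16/pi**2) - (16/pi**2) = -32/pi**2.
Hence a_1 = (1/2)·(-32/pi**2) = -16/pi**2.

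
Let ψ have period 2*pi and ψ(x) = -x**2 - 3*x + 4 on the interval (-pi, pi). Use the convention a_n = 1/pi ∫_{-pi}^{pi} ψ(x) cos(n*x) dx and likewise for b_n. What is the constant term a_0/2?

4 - pi**2/3

a_0 = 1/pi ∫_{-pi}^{pi} ψ(x) dx = 1/pi · (2*pi*(12 - pi**2)/3) = 8 - 2*pi**2/3.
So the constant term a_0/2 = 4 - pi**2/3.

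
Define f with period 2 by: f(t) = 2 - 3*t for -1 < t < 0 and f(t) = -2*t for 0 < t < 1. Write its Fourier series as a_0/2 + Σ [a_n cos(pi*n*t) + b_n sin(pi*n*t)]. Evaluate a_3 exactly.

a_3 = ∫_{-1}^{1} f(t) cos(3*pi*t) dt.
Split the integral at the breakpoints.
Integrating by parts (boundary term plus one more integral), an antiderivative of (2 - 3*t) cos(3*pi*t) is -t*sin(3*pi*t)/pi + 2*sin(3*pi*t)/(3*pi) - cos(3*pi*t)/(3*pi**2); evaluating from -1 to 0: ∫_{-1}^{0} (2 - 3*t) cos(3*pi*t) dt = (-1/(3*pi**2)) - (1/(3*pi**2)) = -2/(3*pi**2).
Integrating by parts (boundary term plus one more integral), an antiderivative of (-2*t) cos(3*pi*t) is -2*t*sin(3*pi*t)/(3*pi) - 2*cos(3*pi*t)/(9*pi**2); evaluating from 0 to 1: ∫_{0}^{1} (-2*t) cos(3*pi*t) dt = (2/(9*pi**2)) - (-2/(9*pi**2)) = 4/(9*pi**2).
Summing the pieces gives a_3 = -2/(9*pi**2).

-2/(9*pi**2)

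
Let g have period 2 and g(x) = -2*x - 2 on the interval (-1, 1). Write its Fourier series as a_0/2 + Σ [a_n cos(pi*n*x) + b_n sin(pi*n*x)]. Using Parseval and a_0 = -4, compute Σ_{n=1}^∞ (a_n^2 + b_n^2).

8/3

Parseval: a_0^2/2 + Σ_{n≥1} (a_n^2+b_n^2) = ∫_{-1}^{1} g(x)^2 dx = 32/3.
Subtract a_0^2/2 = 8: Σ (a_n^2+b_n^2) = 8/3.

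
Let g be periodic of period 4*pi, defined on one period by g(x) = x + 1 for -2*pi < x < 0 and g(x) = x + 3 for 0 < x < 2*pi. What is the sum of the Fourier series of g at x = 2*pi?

x = 2*pi differs from x = -2*pi by 1 full period(s), and the series is 4*pi-periodic.
At x = -2*pi the one-sided limits are g(-2*pi^-) = 3 + 2*pi and g(-2*pi^+) = 1 - 2*pi.
By Dirichlet's theorem the series converges to their average, [(3 + 2*pi) + (1 - 2*pi)]/2 = 2.

2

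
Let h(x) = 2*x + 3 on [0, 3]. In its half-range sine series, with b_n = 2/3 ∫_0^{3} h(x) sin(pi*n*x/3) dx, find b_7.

24/(7*pi)

b_7 = 2/3 ∫_0^{3} (2*x + 3) sin(7*pi*x/3) dx.
Integrating by parts (boundary term plus one more integral), an antiderivative of (2*x + 3) sin(7*pi*x/3) is -6*x*cos(7*pi*x/3)/(7*pi) + 18*sin(7*pi*x/3)/(49*pi**2) - 9*cos(7*pi*x/3)/(7*pi); evaluating from 0 to 3: ∫_{0}^{3} (2*x + 3) sin(7*pi*x/3) dx = (27/(7*pi)) - (-9/(7*pi)) = 36/(7*pi).
Hence b_7 = (2/3)·(36/(7*pi)) = 24/(7*pi).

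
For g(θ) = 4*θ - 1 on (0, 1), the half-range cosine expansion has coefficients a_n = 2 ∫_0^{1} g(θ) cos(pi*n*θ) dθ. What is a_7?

a_7 = 2 ∫_0^{1} (4*θ - 1) cos(7*pi*θ) dθ.
Integrating by parts (boundary term plus one more integral), an antiderivative of (4*θ - 1) cos(7*pi*θ) is 4*θ*sin(7*pi*θ)/(7*pi) - sin(7*pi*θ)/(7*pi) + 4*cos(7*pi*θ)/(49*pi**2); evaluating from 0 to 1: ∫_{0}^{1} (4*θ - 1) cos(7*pi*θ) dθ = (-4/(49*pi**2)) - (4/(49*pi**2)) = -8/(49*pi**2).
Hence a_7 = 2·(-8/(49*pi**2)) = -16/(49*pi**2).

-16/(49*pi**2)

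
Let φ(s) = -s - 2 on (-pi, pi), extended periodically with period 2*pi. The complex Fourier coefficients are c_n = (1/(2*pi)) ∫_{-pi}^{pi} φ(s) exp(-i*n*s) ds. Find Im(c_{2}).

-1/2

Since φ is real-valued, Im(c_{2}) = -(1/(2*pi)) ∫_{-pi}^{pi} φ(s) sin(2*s) ds = -b_{2}/2.
Integrating by parts (boundary term plus one more integral), an antiderivative of (-s - 2) sin(2*s) is s*cos(2*s)/2 - sin(2*s)/4 + cos(2*s); evaluating from -pi to pi: ∫_{-pi}^{pi} (-s - 2) sin(2*s) ds = (1 + pi/2) - (1 - pi/2) = pi.
Hence Im(c_{2}) = (-1/(2*pi))·(pi) = -1/2.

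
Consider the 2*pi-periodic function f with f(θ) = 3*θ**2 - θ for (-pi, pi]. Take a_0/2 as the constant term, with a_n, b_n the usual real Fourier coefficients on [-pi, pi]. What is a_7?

-12/49

a_7 = 1/pi ∫_{-pi}^{pi} f(θ) cos(7*θ) dθ.
Integrating by parts twice (tabular method), an antiderivative of (3*θ**2 - θ) cos(7*θ) is 3*θ**2*sin(7*θ)/7 - θ*sin(7*θ)/7 + 6*θ*cos(7*θ)/49 - 6*sin(7*θ)/343 - cos(7*θ)/49; evaluating from -pi to pi: ∫_{-pi}^{pi} (3*θ**2 - θ) cos(7*θ) dθ = (1/49 - 6*pi/49) - (1/49 + 6*pi/49) = -12*pi/49.
Hence a_7 = (1/pi)·(-12*pi/49) = -12/49.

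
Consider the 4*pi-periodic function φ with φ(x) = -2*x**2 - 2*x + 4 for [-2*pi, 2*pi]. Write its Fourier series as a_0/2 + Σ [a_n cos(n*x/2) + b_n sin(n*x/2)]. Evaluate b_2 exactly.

b_2 = (1/(2*pi)) ∫_{-2*pi}^{2*pi} φ(x) sin(x) dx.
Integrating by parts twice (tabular method), an antiderivative of (-2*x**2 - 2*x + 4) sin(x) is 2*x**2*cos(x) - 4*x*sin(x) + 2*x*cos(x) - 2*sin(x) - 8*cos(x); evaluating from -2*pi to 2*pi: ∫_{-2*pi}^{2*pi} (-2*x**2 - 2*x + 4) sin(x) dx = (-8 + 4*pi + 8*pi**2) - (-4*pi - 8 + 8*pi**2) = 8*pi.
Hence b_2 = (1/(2*pi))·(8*pi) = 4.

4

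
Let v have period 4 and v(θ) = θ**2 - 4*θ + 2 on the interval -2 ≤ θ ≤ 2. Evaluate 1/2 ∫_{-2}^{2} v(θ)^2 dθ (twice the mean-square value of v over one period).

1/2 ∫_{-2}^{2} v(θ)^2 dθ = 1/2 · (2032/15) = 1016/15.

1016/15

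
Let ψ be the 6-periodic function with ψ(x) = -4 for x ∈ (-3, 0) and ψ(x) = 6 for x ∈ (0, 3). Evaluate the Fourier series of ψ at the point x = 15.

1

x = 15 differs from x = 3 by 2 full period(s), and the series is 6-periodic.
At x = 3 the one-sided limits are ψ(3^-) = 6 and ψ(3^+) = -4.
By Dirichlet's theorem the series converges to their average, [(6) + (-4)]/2 = 1.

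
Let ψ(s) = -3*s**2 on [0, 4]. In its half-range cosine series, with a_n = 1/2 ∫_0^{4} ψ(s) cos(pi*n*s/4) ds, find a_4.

-12/pi**2

a_4 = 1/2 ∫_0^{4} (-3*s**2) cos(pi*s) ds.
Integrating by parts twice (tabular method), an antiderivative of (-3*s**2) cos(pi*s) is -3*s**2*sin(pi*s)/pi - 6*s*cos(pi*s)/pi**2 + 6*sin(pi*s)/pi**3; evaluating from 0 to 4: ∫_{0}^{4} (-3*s**2) cos(pi*s) ds = (-24/pi**2) - (0) = -24/pi**2.
Hence a_4 = (1/2)·(-24/pi**2) = -12/pi**2.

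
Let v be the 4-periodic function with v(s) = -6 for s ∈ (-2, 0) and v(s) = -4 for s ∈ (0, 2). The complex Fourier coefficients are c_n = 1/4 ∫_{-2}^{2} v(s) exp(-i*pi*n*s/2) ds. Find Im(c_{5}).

-2/(5*pi)

Since v is real-valued, Im(c_{5}) = -1/4 ∫_{-2}^{2} v(s) sin(5*pi*s/2) ds = -b_{5}/2.
Split the integral at the breakpoints.
Directly, an antiderivative of (-6) sin(5*pi*s/2) is 12*cos(5*pi*s/2)/(5*pi); evaluating from -2 to 0: ∫_{-2}^{0} (-6) sin(5*pi*s/2) ds = (12/(5*pi)) - (-12/(5*pi)) = 24/(5*pi).
Directly, an antiderivative of (-4) sin(5*pi*s/2) is 8*cos(5*pi*s/2)/(5*pi); evaluating from 0 to 2: ∫_{0}^{2} (-4) sin(5*pi*s/2) ds = (-8/(5*pi)) - (8/(5*pi)) = -16/(5*pi).
So ∫_{-2}^{2} v(s) sin(5*pi*s/2) ds = 8/(5*pi).
Hence Im(c_{5}) = (-1/4)·(8/(5*pi)) = -2/(5*pi).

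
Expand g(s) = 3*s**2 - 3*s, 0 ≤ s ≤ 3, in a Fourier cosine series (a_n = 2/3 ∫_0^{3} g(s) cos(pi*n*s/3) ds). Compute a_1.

a_1 = 2/3 ∫_0^{3} (3*s**2 - 3*s) cos(pi*s/3) ds.
Integrating by parts twice (tabular method), an antiderivative of (3*s**2 - 3*s) cos(pi*s/3) is 9*s**2*sin(pi*s/3)/pi - 9*s*sin(pi*s/3)/pi + 54*s*cos(pi*s/3)/pi**2 - 162*sin(pi*s/3)/pi**3 - 27*cos(pi*s/3)/pi**2; evaluating from 0 to 3: ∫_{0}^{3} (3*s**2 - 3*s) cos(pi*s/3) ds = (-135/pi**2) - (-27/pi**2) = -108/pi**2.
Hence a_1 = (2/3)·(-108/pi**2) = -72/pi**2.

-72/pi**2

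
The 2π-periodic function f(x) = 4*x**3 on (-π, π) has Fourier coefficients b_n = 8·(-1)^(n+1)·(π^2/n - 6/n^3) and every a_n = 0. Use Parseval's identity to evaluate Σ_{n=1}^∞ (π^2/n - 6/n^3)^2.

Parseval: Σ b_n^2 = (1/π) ∫_{-π}^{π} f(x)^2 dx = 32*pi**6/7.
b_n^2 = 64·(π^2/n - 6/n^3)^2, so the sum equals (32*pi**6/7)/64 = pi**6/14.

pi**6/14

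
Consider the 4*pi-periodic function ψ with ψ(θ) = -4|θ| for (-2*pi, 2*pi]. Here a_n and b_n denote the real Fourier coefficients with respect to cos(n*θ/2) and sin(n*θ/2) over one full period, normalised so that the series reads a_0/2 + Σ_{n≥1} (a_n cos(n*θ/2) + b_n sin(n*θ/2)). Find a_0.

a_0 = (1/(2*pi)) ∫_{-2*pi}^{2*pi} ψ(θ) dθ = (1/(2*pi)) · (-16*pi**2) = -8*pi.

-8*pi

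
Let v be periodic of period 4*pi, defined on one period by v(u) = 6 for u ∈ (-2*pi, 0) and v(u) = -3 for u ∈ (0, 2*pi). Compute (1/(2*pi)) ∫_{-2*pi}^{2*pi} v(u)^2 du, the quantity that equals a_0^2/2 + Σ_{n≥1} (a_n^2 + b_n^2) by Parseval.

(1/(2*pi)) ∫_{-2*pi}^{2*pi} v(u)^2 du = (1/(2*pi)) · (90*pi) = 45.

45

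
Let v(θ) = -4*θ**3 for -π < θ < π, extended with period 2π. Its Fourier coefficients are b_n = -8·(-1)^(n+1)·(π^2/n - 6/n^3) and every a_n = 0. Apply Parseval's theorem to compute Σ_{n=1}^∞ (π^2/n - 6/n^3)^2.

Parseval: Σ b_n^2 = (1/π) ∫_{-π}^{π} v(θ)^2 dθ = 32*pi**6/7.
b_n^2 = 64·(π^2/n - 6/n^3)^2, so the sum equals (32*pi**6/7)/64 = pi**6/14.

pi**6/14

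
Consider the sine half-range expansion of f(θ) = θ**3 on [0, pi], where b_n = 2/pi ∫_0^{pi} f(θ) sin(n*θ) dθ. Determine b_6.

1/18 - pi**2/3

b_6 = 2/pi ∫_0^{pi} (θ**3) sin(6*θ) dθ.
Integrating by parts three times (tabular method), an antiderivative of (θ**3) sin(6*θ) is -θ**3*cos(6*θ)/6 + θ**2*sin(6*θ)/12 + θ*cos(6*θ)/36 - sin(6*θ)/216; evaluating from 0 to pi: ∫_{0}^{pi} (θ**3) sin(6*θ) dθ = (-pi**3/6 + pi/36) - (0) = -pi**3/6 + pi/36.
Hence b_6 = (2/pi)·(-pi**3/6 + pi/36) = 1/18 - pi**2/3.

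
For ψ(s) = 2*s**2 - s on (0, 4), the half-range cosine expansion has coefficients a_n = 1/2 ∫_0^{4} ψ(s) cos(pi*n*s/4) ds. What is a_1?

a_1 = 1/2 ∫_0^{4} (2*s**2 - s) cos(pi*s/4) ds.
Integrating by parts twice (tabular method), an antiderivative of (2*s**2 - s) cos(pi*s/4) is 8*s**2*sin(pi*s/4)/pi - 4*s*sin(pi*s/4)/pi + 64*s*cos(pi*s/4)/pi**2 - 256*sin(pi*s/4)/pi**3 - 16*cos(pi*s/4)/pi**2; evaluating from 0 to 4: ∫_{0}^{4} (2*s**2 - s) cos(pi*s/4) ds = (-240/pi**2) - (-16/pi**2) = -224/pi**2.
Hence a_1 = (1/2)·(-224/pi**2) = -112/pi**2.

-112/pi**2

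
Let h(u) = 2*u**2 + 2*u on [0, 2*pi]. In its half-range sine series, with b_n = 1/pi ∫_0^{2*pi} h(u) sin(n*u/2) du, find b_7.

b_7 = 1/pi ∫_0^{2*pi} (2*u**2 + 2*u) sin(7*u/2) du.
Integrating by parts twice (tabular method), an antiderivative of (2*u**2 + 2*u) sin(7*u/2) is -4*u**2*cos(7*u/2)/7 + 16*u*sin(7*u/2)/49 - 4*u*cos(7*u/2)/7 + 8*sin(7*u/2)/49 + 32*cos(7*u/2)/343; evaluating from 0 to 2*pi: ∫_{0}^{2*pi} (2*u**2 + 2*u) sin(7*u/2) du = (-32/343 + 8*pi/7 + 16*pi**2/7) - (32/343) = -64/343 + 8*pi/7 + 16*pi**2/7.
Hence b_7 = (1/pi)·(-64/343 + 8*pi/7 + 16*pi**2/7) = 8*(-8 + 49*pi + 98*pi**2)/(343*pi).

8*(-8 + 49*pi + 98*pi**2)/(343*pi)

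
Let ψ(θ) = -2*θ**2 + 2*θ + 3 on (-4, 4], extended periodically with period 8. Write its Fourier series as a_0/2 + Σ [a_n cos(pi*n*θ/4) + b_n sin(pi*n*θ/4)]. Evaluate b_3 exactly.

16/(3*pi)

b_3 = 1/4 ∫_{-4}^{4} ψ(θ) sin(3*pi*θ/4) dθ.
Integrating by parts twice (tabular method), an antiderivative of (-2*θ**2 + 2*θ + 3) sin(3*pi*θ/4) is 8*θ**2*cos(3*pi*θ/4)/(3*pi) - 64*θ*sin(3*pi*θ/4)/(9*pi**2) - 8*θ*cos(3*pi*θ/4)/(3*pi) + 32*sin(3*pi*θ/4)/(9*pi**2) - 4*cos(3*pi*θ/4)/pi - 256*cos(3*pi*θ/4)/(27*pi**3); evaluating from -4 to 4: ∫_{-4}^{4} (-2*θ**2 + 2*θ + 3) sin(3*pi*θ/4) dθ = (-28/pi + 256/(27*pi**3)) - (4*(64 - 333*pi**2)/(27*pi**3)) = 64/(3*pi).
Hence b_3 = (1/4)·(64/(3*pi)) = 16/(3*pi).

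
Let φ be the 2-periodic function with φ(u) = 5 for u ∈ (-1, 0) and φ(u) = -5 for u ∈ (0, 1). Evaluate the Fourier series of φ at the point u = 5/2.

u = 5/2 differs from u = 1/2 by 1 full period(s), and the series is 2-periodic.
φ is continuous at u = 1/2 with value -5, so the series converges to -5 there.

-5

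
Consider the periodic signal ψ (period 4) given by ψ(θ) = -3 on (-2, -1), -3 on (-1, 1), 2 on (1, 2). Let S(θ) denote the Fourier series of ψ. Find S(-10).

-1/2

θ = -10 differs from θ = -2 by -2 full period(s), and the series is 4-periodic.
At θ = -2 the one-sided limits are ψ(-2^-) = 2 and ψ(-2^+) = -3.
By Dirichlet's theorem the series converges to their average, [(2) + (-3)]/2 = -1/2.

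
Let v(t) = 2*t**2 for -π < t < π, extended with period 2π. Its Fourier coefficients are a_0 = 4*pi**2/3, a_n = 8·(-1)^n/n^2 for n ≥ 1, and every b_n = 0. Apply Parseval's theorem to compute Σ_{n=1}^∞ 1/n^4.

pi**4/90

Parseval: a_0^2/2 + Σ a_n^2 = (1/π) ∫_{-π}^{π} v(t)^2 dt = 8*pi**4/5.
Subtract a_0^2/2 = 8*pi**4/9: Σ a_n^2 = 32*pi**4/45.
Since a_n^2 = 64/n^4, Σ 1/n^4 = pi**4/90.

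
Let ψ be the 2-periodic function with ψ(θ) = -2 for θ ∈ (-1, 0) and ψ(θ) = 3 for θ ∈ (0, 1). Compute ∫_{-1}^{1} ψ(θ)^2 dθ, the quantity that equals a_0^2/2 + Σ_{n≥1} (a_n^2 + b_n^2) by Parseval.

13

∫_{-1}^{1} ψ(θ)^2 dθ = 13.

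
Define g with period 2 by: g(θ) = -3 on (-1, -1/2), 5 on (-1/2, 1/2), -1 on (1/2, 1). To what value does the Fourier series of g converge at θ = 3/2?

θ = 3/2 differs from θ = -1/2 by 1 full period(s), and the series is 2-periodic.
At θ = -1/2 the one-sided limits are g(-1/2^-) = -3 and g(-1/2^+) = 5.
By Dirichlet's theorem the series converges to their average, [(-3) + (5)]/2 = 1.

1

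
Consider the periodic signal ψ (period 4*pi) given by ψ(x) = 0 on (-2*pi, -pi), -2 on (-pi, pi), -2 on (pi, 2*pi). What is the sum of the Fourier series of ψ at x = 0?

ψ is continuous at x = 0 with value -2, so the series converges to -2 there.

-2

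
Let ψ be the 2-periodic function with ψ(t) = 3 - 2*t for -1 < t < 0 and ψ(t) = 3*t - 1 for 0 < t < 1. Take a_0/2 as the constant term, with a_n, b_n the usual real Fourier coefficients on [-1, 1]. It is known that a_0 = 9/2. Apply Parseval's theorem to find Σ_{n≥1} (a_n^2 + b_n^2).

Parseval: a_0^2/2 + Σ_{n≥1} (a_n^2+b_n^2) = ∫_{-1}^{1} ψ(t)^2 dt = 52/3.
Subtract a_0^2/2 = 81/8: Σ (a_n^2+b_n^2) = 173/24.

173/24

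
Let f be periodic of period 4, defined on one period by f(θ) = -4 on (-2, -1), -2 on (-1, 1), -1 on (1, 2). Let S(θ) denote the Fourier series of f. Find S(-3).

θ = -3 differs from θ = 1 by -1 full period(s), and the series is 4-periodic.
At θ = 1 the one-sided limits are f(1^-) = -2 and f(1^+) = -1.
By Dirichlet's theorem the series converges to their average, [(-2) + (-1)]/2 = -3/2.

-3/2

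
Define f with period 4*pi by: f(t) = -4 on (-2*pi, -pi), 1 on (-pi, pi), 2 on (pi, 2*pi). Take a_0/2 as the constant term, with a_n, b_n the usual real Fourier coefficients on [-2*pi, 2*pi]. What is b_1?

b_1 = (1/(2*pi)) ∫_{-2*pi}^{2*pi} f(t) sin(t/2) dt.
Split the integral at the breakpoints.
Directly, an antiderivative of (-4) sin(t/2) is 8*cos(t/2); evaluating from -2*pi to -pi: ∫_{-2*pi}^{-pi} (-4) sin(t/2) dt = (0) - (-8) = 8.
Directly, an antiderivative of (1) sin(t/2) is -2*cos(t/2); evaluating from -pi to pi: ∫_{-pi}^{pi} (1) sin(t/2) dt = (0) - (0) = 0.
Directly, an antiderivative of (2) sin(t/2) is -4*cos(t/2); evaluating from pi to 2*pi: ∫_{pi}^{2*pi} (2) sin(t/2) dt = (4) - (0) = 4.
Summing the pieces and multiplying by (1/(2*pi)) gives b_1 = 6/pi.

6/pi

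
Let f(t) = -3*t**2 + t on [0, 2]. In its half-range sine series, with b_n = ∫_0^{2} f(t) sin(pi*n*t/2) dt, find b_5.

-4/pi + 96/(125*pi**3)

b_5 = ∫_0^{2} (-3*t**2 + t) sin(5*pi*t/2) dt.
Integrating by parts twice (tabular method), an antiderivative of (-3*t**2 + t) sin(5*pi*t/2) is 6*t**2*cos(5*pi*t/2)/(5*pi) - 24*t*sin(5*pi*t/2)/(25*pi**2) - 2*t*cos(5*pi*t/2)/(5*pi) + 4*sin(5*pi*t/2)/(25*pi**2) - 48*cos(5*pi*t/2)/(125*pi**3); evaluating from 0 to 2: ∫_{0}^{2} (-3*t**2 + t) sin(5*pi*t/2) dt = (-4/pi + 48/(125*pi**3)) - (-48/(125*pi**3)) = -4/pi + 96/(125*pi**3).
Hence b_5 = -4/pi + 96/(125*pi**3).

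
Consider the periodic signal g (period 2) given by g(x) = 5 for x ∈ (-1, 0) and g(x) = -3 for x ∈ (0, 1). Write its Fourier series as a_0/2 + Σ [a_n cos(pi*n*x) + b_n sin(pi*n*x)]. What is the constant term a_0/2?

1

a_0 = ∫_{-1}^{1} g(x) dx = 2.
So the constant term a_0/2 = 1.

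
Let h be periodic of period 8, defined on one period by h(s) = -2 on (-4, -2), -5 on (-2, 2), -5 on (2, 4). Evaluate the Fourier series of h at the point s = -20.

-7/2

s = -20 differs from s = -4 by -2 full period(s), and the series is 8-periodic.
At s = -4 the one-sided limits are h(-4^-) = -5 and h(-4^+) = -2.
By Dirichlet's theorem the series converges to their average, [(-5) + (-2)]/2 = -7/2.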